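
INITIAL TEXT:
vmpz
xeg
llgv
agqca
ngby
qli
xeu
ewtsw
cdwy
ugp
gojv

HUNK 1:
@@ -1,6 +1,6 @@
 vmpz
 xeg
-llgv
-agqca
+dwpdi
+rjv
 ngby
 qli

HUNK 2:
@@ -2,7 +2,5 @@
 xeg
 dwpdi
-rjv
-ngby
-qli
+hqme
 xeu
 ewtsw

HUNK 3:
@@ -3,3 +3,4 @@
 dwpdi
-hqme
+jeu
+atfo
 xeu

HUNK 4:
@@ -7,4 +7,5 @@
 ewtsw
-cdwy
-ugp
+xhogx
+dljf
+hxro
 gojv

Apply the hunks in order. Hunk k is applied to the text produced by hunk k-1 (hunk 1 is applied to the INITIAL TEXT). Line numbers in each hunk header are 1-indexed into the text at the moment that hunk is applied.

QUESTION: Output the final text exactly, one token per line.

Hunk 1: at line 1 remove [llgv,agqca] add [dwpdi,rjv] -> 11 lines: vmpz xeg dwpdi rjv ngby qli xeu ewtsw cdwy ugp gojv
Hunk 2: at line 2 remove [rjv,ngby,qli] add [hqme] -> 9 lines: vmpz xeg dwpdi hqme xeu ewtsw cdwy ugp gojv
Hunk 3: at line 3 remove [hqme] add [jeu,atfo] -> 10 lines: vmpz xeg dwpdi jeu atfo xeu ewtsw cdwy ugp gojv
Hunk 4: at line 7 remove [cdwy,ugp] add [xhogx,dljf,hxro] -> 11 lines: vmpz xeg dwpdi jeu atfo xeu ewtsw xhogx dljf hxro gojv

Answer: vmpz
xeg
dwpdi
jeu
atfo
xeu
ewtsw
xhogx
dljf
hxro
gojv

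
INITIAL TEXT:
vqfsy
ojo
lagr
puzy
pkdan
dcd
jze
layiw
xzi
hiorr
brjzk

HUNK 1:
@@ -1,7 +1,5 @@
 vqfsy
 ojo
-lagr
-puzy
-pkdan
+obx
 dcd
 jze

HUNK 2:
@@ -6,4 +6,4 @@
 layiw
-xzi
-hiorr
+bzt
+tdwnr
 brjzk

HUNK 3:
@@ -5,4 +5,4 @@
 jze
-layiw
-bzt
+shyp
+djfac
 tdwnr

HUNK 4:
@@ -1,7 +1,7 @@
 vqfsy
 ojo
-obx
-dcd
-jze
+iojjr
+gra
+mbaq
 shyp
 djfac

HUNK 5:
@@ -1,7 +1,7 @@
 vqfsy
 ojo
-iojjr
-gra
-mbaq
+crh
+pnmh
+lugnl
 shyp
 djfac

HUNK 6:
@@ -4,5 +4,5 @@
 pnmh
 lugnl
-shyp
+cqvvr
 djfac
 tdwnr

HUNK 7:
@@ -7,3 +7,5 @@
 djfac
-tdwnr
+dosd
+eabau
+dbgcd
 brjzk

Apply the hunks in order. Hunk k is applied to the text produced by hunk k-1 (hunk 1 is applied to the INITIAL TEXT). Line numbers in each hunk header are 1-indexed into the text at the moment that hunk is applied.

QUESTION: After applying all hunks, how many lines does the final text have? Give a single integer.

Hunk 1: at line 1 remove [lagr,puzy,pkdan] add [obx] -> 9 lines: vqfsy ojo obx dcd jze layiw xzi hiorr brjzk
Hunk 2: at line 6 remove [xzi,hiorr] add [bzt,tdwnr] -> 9 lines: vqfsy ojo obx dcd jze layiw bzt tdwnr brjzk
Hunk 3: at line 5 remove [layiw,bzt] add [shyp,djfac] -> 9 lines: vqfsy ojo obx dcd jze shyp djfac tdwnr brjzk
Hunk 4: at line 1 remove [obx,dcd,jze] add [iojjr,gra,mbaq] -> 9 lines: vqfsy ojo iojjr gra mbaq shyp djfac tdwnr brjzk
Hunk 5: at line 1 remove [iojjr,gra,mbaq] add [crh,pnmh,lugnl] -> 9 lines: vqfsy ojo crh pnmh lugnl shyp djfac tdwnr brjzk
Hunk 6: at line 4 remove [shyp] add [cqvvr] -> 9 lines: vqfsy ojo crh pnmh lugnl cqvvr djfac tdwnr brjzk
Hunk 7: at line 7 remove [tdwnr] add [dosd,eabau,dbgcd] -> 11 lines: vqfsy ojo crh pnmh lugnl cqvvr djfac dosd eabau dbgcd brjzk
Final line count: 11

Answer: 11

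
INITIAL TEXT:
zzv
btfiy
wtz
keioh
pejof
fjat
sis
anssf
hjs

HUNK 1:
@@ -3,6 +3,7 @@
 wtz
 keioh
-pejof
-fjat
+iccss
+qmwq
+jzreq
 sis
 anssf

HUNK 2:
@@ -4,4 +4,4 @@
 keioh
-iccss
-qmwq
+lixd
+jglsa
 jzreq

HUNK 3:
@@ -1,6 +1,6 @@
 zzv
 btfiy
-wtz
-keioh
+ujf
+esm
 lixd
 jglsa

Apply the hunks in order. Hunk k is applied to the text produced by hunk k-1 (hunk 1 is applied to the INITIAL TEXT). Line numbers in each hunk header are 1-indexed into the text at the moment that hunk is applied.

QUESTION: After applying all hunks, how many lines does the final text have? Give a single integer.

Answer: 10

Derivation:
Hunk 1: at line 3 remove [pejof,fjat] add [iccss,qmwq,jzreq] -> 10 lines: zzv btfiy wtz keioh iccss qmwq jzreq sis anssf hjs
Hunk 2: at line 4 remove [iccss,qmwq] add [lixd,jglsa] -> 10 lines: zzv btfiy wtz keioh lixd jglsa jzreq sis anssf hjs
Hunk 3: at line 1 remove [wtz,keioh] add [ujf,esm] -> 10 lines: zzv btfiy ujf esm lixd jglsa jzreq sis anssf hjs
Final line count: 10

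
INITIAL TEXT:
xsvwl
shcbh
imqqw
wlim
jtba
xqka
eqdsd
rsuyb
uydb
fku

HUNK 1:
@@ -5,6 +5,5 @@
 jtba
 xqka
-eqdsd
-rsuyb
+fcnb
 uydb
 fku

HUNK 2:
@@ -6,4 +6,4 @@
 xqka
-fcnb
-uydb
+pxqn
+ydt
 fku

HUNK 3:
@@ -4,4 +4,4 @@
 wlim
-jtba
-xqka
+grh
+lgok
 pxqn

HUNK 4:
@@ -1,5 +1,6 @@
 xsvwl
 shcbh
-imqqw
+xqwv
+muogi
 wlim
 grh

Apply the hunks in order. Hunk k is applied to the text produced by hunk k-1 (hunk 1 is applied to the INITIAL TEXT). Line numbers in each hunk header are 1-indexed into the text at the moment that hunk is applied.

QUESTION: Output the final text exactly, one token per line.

Answer: xsvwl
shcbh
xqwv
muogi
wlim
grh
lgok
pxqn
ydt
fku

Derivation:
Hunk 1: at line 5 remove [eqdsd,rsuyb] add [fcnb] -> 9 lines: xsvwl shcbh imqqw wlim jtba xqka fcnb uydb fku
Hunk 2: at line 6 remove [fcnb,uydb] add [pxqn,ydt] -> 9 lines: xsvwl shcbh imqqw wlim jtba xqka pxqn ydt fku
Hunk 3: at line 4 remove [jtba,xqka] add [grh,lgok] -> 9 lines: xsvwl shcbh imqqw wlim grh lgok pxqn ydt fku
Hunk 4: at line 1 remove [imqqw] add [xqwv,muogi] -> 10 lines: xsvwl shcbh xqwv muogi wlim grh lgok pxqn ydt fku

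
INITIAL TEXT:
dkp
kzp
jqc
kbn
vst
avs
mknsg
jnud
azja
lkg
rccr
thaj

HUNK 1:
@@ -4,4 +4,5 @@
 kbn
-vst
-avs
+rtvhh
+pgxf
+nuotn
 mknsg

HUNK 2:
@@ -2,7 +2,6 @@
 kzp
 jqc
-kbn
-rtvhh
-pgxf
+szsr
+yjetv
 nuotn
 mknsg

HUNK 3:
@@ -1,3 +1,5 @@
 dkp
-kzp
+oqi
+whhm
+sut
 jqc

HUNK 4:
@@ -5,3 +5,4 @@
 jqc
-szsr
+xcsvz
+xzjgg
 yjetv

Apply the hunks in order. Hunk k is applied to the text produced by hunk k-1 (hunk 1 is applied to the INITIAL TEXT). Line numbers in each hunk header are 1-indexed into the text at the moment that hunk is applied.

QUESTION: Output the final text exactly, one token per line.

Answer: dkp
oqi
whhm
sut
jqc
xcsvz
xzjgg
yjetv
nuotn
mknsg
jnud
azja
lkg
rccr
thaj

Derivation:
Hunk 1: at line 4 remove [vst,avs] add [rtvhh,pgxf,nuotn] -> 13 lines: dkp kzp jqc kbn rtvhh pgxf nuotn mknsg jnud azja lkg rccr thaj
Hunk 2: at line 2 remove [kbn,rtvhh,pgxf] add [szsr,yjetv] -> 12 lines: dkp kzp jqc szsr yjetv nuotn mknsg jnud azja lkg rccr thaj
Hunk 3: at line 1 remove [kzp] add [oqi,whhm,sut] -> 14 lines: dkp oqi whhm sut jqc szsr yjetv nuotn mknsg jnud azja lkg rccr thaj
Hunk 4: at line 5 remove [szsr] add [xcsvz,xzjgg] -> 15 lines: dkp oqi whhm sut jqc xcsvz xzjgg yjetv nuotn mknsg jnud azja lkg rccr thaj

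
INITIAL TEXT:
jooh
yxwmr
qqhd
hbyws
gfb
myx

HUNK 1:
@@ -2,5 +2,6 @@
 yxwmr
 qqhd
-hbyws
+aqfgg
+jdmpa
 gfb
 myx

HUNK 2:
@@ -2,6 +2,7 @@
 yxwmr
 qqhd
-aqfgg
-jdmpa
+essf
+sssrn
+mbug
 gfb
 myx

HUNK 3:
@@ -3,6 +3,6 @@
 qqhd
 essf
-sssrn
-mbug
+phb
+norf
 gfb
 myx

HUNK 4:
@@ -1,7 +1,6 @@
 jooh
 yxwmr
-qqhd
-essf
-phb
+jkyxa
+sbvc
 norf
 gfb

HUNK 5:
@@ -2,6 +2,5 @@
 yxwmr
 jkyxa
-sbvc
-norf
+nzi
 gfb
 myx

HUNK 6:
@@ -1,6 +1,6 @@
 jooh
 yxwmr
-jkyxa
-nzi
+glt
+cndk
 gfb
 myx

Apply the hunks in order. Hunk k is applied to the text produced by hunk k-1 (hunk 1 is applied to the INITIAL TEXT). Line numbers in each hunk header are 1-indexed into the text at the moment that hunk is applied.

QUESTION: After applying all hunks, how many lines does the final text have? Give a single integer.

Answer: 6

Derivation:
Hunk 1: at line 2 remove [hbyws] add [aqfgg,jdmpa] -> 7 lines: jooh yxwmr qqhd aqfgg jdmpa gfb myx
Hunk 2: at line 2 remove [aqfgg,jdmpa] add [essf,sssrn,mbug] -> 8 lines: jooh yxwmr qqhd essf sssrn mbug gfb myx
Hunk 3: at line 3 remove [sssrn,mbug] add [phb,norf] -> 8 lines: jooh yxwmr qqhd essf phb norf gfb myx
Hunk 4: at line 1 remove [qqhd,essf,phb] add [jkyxa,sbvc] -> 7 lines: jooh yxwmr jkyxa sbvc norf gfb myx
Hunk 5: at line 2 remove [sbvc,norf] add [nzi] -> 6 lines: jooh yxwmr jkyxa nzi gfb myx
Hunk 6: at line 1 remove [jkyxa,nzi] add [glt,cndk] -> 6 lines: jooh yxwmr glt cndk gfb myx
Final line count: 6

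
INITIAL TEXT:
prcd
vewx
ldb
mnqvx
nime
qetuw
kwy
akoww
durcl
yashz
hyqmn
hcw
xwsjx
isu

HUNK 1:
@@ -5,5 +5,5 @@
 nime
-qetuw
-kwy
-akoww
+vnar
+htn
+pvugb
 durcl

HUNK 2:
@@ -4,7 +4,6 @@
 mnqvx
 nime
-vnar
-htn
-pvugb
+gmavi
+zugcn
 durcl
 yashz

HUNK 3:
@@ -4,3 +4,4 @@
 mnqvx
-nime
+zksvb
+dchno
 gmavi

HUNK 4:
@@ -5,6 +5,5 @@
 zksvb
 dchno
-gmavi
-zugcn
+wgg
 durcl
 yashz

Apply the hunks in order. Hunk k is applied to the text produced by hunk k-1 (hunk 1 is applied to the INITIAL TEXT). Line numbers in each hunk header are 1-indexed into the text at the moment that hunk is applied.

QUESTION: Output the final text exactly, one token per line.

Hunk 1: at line 5 remove [qetuw,kwy,akoww] add [vnar,htn,pvugb] -> 14 lines: prcd vewx ldb mnqvx nime vnar htn pvugb durcl yashz hyqmn hcw xwsjx isu
Hunk 2: at line 4 remove [vnar,htn,pvugb] add [gmavi,zugcn] -> 13 lines: prcd vewx ldb mnqvx nime gmavi zugcn durcl yashz hyqmn hcw xwsjx isu
Hunk 3: at line 4 remove [nime] add [zksvb,dchno] -> 14 lines: prcd vewx ldb mnqvx zksvb dchno gmavi zugcn durcl yashz hyqmn hcw xwsjx isu
Hunk 4: at line 5 remove [gmavi,zugcn] add [wgg] -> 13 lines: prcd vewx ldb mnqvx zksvb dchno wgg durcl yashz hyqmn hcw xwsjx isu

Answer: prcd
vewx
ldb
mnqvx
zksvb
dchno
wgg
durcl
yashz
hyqmn
hcw
xwsjx
isu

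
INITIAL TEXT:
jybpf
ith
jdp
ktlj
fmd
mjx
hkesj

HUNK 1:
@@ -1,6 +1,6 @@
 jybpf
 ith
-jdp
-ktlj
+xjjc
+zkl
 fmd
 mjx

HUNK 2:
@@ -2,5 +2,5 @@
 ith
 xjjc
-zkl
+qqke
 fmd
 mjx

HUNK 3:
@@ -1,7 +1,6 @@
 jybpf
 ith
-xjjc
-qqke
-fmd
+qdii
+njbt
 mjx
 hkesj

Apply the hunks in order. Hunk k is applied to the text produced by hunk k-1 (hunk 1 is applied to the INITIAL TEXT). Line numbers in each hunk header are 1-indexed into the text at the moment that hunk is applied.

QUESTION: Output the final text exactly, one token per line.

Answer: jybpf
ith
qdii
njbt
mjx
hkesj

Derivation:
Hunk 1: at line 1 remove [jdp,ktlj] add [xjjc,zkl] -> 7 lines: jybpf ith xjjc zkl fmd mjx hkesj
Hunk 2: at line 2 remove [zkl] add [qqke] -> 7 lines: jybpf ith xjjc qqke fmd mjx hkesj
Hunk 3: at line 1 remove [xjjc,qqke,fmd] add [qdii,njbt] -> 6 lines: jybpf ith qdii njbt mjx hkesj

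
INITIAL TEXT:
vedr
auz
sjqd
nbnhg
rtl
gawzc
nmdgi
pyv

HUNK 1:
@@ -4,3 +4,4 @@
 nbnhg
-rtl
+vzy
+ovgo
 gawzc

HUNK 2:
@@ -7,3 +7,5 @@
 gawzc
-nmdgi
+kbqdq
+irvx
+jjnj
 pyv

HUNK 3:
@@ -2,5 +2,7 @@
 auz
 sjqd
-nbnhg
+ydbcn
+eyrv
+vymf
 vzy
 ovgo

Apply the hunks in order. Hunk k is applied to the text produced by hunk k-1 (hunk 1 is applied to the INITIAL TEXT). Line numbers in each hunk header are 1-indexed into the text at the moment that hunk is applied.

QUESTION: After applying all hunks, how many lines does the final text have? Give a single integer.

Hunk 1: at line 4 remove [rtl] add [vzy,ovgo] -> 9 lines: vedr auz sjqd nbnhg vzy ovgo gawzc nmdgi pyv
Hunk 2: at line 7 remove [nmdgi] add [kbqdq,irvx,jjnj] -> 11 lines: vedr auz sjqd nbnhg vzy ovgo gawzc kbqdq irvx jjnj pyv
Hunk 3: at line 2 remove [nbnhg] add [ydbcn,eyrv,vymf] -> 13 lines: vedr auz sjqd ydbcn eyrv vymf vzy ovgo gawzc kbqdq irvx jjnj pyv
Final line count: 13

Answer: 13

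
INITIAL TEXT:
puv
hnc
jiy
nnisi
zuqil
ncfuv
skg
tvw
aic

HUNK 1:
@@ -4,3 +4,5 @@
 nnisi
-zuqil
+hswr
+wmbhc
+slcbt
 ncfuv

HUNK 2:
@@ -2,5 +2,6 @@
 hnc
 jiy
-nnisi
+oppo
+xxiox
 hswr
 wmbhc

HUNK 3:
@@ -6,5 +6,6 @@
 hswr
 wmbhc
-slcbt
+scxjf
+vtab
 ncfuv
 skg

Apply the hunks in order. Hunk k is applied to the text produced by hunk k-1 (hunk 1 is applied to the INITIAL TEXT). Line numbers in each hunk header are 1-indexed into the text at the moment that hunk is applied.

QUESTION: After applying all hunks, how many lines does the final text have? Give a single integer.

Hunk 1: at line 4 remove [zuqil] add [hswr,wmbhc,slcbt] -> 11 lines: puv hnc jiy nnisi hswr wmbhc slcbt ncfuv skg tvw aic
Hunk 2: at line 2 remove [nnisi] add [oppo,xxiox] -> 12 lines: puv hnc jiy oppo xxiox hswr wmbhc slcbt ncfuv skg tvw aic
Hunk 3: at line 6 remove [slcbt] add [scxjf,vtab] -> 13 lines: puv hnc jiy oppo xxiox hswr wmbhc scxjf vtab ncfuv skg tvw aic
Final line count: 13

Answer: 13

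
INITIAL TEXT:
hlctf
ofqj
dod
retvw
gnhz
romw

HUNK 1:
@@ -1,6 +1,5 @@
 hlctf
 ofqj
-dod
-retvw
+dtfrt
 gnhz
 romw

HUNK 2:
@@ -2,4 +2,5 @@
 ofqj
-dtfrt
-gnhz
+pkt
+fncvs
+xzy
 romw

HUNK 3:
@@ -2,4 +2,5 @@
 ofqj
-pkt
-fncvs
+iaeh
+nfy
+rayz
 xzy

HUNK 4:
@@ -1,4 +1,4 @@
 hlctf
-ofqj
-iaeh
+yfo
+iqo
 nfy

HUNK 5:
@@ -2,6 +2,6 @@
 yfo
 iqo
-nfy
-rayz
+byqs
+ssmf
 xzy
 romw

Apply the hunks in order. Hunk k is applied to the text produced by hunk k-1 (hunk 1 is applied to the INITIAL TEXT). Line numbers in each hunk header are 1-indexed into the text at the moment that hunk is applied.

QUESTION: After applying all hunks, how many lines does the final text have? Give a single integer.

Hunk 1: at line 1 remove [dod,retvw] add [dtfrt] -> 5 lines: hlctf ofqj dtfrt gnhz romw
Hunk 2: at line 2 remove [dtfrt,gnhz] add [pkt,fncvs,xzy] -> 6 lines: hlctf ofqj pkt fncvs xzy romw
Hunk 3: at line 2 remove [pkt,fncvs] add [iaeh,nfy,rayz] -> 7 lines: hlctf ofqj iaeh nfy rayz xzy romw
Hunk 4: at line 1 remove [ofqj,iaeh] add [yfo,iqo] -> 7 lines: hlctf yfo iqo nfy rayz xzy romw
Hunk 5: at line 2 remove [nfy,rayz] add [byqs,ssmf] -> 7 lines: hlctf yfo iqo byqs ssmf xzy romw
Final line count: 7

Answer: 7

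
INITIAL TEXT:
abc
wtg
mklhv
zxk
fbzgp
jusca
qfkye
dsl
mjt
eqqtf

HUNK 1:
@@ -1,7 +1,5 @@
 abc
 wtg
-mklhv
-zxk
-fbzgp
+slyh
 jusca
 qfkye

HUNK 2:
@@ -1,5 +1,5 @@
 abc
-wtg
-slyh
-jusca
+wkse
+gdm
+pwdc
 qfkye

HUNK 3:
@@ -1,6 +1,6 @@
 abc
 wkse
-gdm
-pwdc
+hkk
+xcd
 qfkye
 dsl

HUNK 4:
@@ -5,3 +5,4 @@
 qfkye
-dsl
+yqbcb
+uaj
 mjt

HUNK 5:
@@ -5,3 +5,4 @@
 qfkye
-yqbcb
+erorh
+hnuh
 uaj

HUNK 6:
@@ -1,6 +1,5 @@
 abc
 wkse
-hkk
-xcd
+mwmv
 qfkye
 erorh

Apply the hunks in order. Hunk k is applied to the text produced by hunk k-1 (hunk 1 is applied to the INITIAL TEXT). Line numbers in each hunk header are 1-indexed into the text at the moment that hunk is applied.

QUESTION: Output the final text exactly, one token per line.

Answer: abc
wkse
mwmv
qfkye
erorh
hnuh
uaj
mjt
eqqtf

Derivation:
Hunk 1: at line 1 remove [mklhv,zxk,fbzgp] add [slyh] -> 8 lines: abc wtg slyh jusca qfkye dsl mjt eqqtf
Hunk 2: at line 1 remove [wtg,slyh,jusca] add [wkse,gdm,pwdc] -> 8 lines: abc wkse gdm pwdc qfkye dsl mjt eqqtf
Hunk 3: at line 1 remove [gdm,pwdc] add [hkk,xcd] -> 8 lines: abc wkse hkk xcd qfkye dsl mjt eqqtf
Hunk 4: at line 5 remove [dsl] add [yqbcb,uaj] -> 9 lines: abc wkse hkk xcd qfkye yqbcb uaj mjt eqqtf
Hunk 5: at line 5 remove [yqbcb] add [erorh,hnuh] -> 10 lines: abc wkse hkk xcd qfkye erorh hnuh uaj mjt eqqtf
Hunk 6: at line 1 remove [hkk,xcd] add [mwmv] -> 9 lines: abc wkse mwmv qfkye erorh hnuh uaj mjt eqqtf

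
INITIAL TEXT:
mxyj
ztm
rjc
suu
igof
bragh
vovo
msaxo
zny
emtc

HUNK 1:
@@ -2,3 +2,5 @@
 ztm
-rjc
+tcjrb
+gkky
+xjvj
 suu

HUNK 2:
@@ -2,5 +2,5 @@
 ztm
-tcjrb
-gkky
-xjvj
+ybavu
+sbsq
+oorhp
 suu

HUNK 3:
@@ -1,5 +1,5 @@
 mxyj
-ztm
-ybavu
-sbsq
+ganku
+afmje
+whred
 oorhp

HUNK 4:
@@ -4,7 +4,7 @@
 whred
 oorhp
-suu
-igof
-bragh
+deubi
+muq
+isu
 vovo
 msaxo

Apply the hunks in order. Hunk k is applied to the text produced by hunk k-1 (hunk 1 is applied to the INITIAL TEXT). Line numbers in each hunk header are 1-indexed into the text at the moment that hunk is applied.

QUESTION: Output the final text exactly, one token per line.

Answer: mxyj
ganku
afmje
whred
oorhp
deubi
muq
isu
vovo
msaxo
zny
emtc

Derivation:
Hunk 1: at line 2 remove [rjc] add [tcjrb,gkky,xjvj] -> 12 lines: mxyj ztm tcjrb gkky xjvj suu igof bragh vovo msaxo zny emtc
Hunk 2: at line 2 remove [tcjrb,gkky,xjvj] add [ybavu,sbsq,oorhp] -> 12 lines: mxyj ztm ybavu sbsq oorhp suu igof bragh vovo msaxo zny emtc
Hunk 3: at line 1 remove [ztm,ybavu,sbsq] add [ganku,afmje,whred] -> 12 lines: mxyj ganku afmje whred oorhp suu igof bragh vovo msaxo zny emtc
Hunk 4: at line 4 remove [suu,igof,bragh] add [deubi,muq,isu] -> 12 lines: mxyj ganku afmje whred oorhp deubi muq isu vovo msaxo zny emtc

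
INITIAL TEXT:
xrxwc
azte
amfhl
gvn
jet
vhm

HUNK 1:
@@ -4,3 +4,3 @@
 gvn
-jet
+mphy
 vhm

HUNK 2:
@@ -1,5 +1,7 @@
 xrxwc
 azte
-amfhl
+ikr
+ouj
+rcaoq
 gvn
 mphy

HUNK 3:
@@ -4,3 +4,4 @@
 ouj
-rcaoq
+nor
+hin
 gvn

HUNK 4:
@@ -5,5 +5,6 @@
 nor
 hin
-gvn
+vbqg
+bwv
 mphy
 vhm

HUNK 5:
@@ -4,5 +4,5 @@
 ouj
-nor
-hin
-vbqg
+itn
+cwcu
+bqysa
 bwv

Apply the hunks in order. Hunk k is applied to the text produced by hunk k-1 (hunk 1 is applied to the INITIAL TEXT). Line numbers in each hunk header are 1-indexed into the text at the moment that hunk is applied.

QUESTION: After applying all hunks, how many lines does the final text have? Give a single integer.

Hunk 1: at line 4 remove [jet] add [mphy] -> 6 lines: xrxwc azte amfhl gvn mphy vhm
Hunk 2: at line 1 remove [amfhl] add [ikr,ouj,rcaoq] -> 8 lines: xrxwc azte ikr ouj rcaoq gvn mphy vhm
Hunk 3: at line 4 remove [rcaoq] add [nor,hin] -> 9 lines: xrxwc azte ikr ouj nor hin gvn mphy vhm
Hunk 4: at line 5 remove [gvn] add [vbqg,bwv] -> 10 lines: xrxwc azte ikr ouj nor hin vbqg bwv mphy vhm
Hunk 5: at line 4 remove [nor,hin,vbqg] add [itn,cwcu,bqysa] -> 10 lines: xrxwc azte ikr ouj itn cwcu bqysa bwv mphy vhm
Final line count: 10

Answer: 10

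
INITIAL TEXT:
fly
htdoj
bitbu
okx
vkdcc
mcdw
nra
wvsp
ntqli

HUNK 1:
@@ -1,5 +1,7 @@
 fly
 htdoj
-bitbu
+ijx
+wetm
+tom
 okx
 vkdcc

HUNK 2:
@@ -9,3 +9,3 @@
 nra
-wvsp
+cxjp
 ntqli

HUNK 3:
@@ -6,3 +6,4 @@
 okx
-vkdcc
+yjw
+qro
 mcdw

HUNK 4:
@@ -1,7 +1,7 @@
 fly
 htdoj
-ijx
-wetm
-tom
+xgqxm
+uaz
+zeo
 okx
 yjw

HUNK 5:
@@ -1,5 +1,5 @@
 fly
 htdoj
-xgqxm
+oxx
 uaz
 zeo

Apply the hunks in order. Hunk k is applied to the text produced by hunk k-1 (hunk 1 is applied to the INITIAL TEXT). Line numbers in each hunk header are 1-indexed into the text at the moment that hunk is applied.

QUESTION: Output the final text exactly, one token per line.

Answer: fly
htdoj
oxx
uaz
zeo
okx
yjw
qro
mcdw
nra
cxjp
ntqli

Derivation:
Hunk 1: at line 1 remove [bitbu] add [ijx,wetm,tom] -> 11 lines: fly htdoj ijx wetm tom okx vkdcc mcdw nra wvsp ntqli
Hunk 2: at line 9 remove [wvsp] add [cxjp] -> 11 lines: fly htdoj ijx wetm tom okx vkdcc mcdw nra cxjp ntqli
Hunk 3: at line 6 remove [vkdcc] add [yjw,qro] -> 12 lines: fly htdoj ijx wetm tom okx yjw qro mcdw nra cxjp ntqli
Hunk 4: at line 1 remove [ijx,wetm,tom] add [xgqxm,uaz,zeo] -> 12 lines: fly htdoj xgqxm uaz zeo okx yjw qro mcdw nra cxjp ntqli
Hunk 5: at line 1 remove [xgqxm] add [oxx] -> 12 lines: fly htdoj oxx uaz zeo okx yjw qro mcdw nra cxjp ntqli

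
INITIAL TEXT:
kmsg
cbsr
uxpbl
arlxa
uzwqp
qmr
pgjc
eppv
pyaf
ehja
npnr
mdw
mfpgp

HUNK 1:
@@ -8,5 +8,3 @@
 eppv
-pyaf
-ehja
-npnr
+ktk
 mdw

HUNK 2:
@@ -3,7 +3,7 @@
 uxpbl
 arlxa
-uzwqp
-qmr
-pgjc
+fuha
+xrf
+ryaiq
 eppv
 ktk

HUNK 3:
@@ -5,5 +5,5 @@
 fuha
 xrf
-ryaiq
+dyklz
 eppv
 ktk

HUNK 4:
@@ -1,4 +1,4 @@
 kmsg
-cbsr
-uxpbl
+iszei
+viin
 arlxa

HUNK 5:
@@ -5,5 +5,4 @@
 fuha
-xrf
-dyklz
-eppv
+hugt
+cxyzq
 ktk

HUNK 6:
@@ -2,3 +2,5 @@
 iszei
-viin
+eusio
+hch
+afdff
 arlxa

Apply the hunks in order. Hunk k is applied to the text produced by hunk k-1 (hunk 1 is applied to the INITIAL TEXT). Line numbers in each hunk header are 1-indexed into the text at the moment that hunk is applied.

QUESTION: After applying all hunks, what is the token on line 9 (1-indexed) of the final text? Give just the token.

Answer: cxyzq

Derivation:
Hunk 1: at line 8 remove [pyaf,ehja,npnr] add [ktk] -> 11 lines: kmsg cbsr uxpbl arlxa uzwqp qmr pgjc eppv ktk mdw mfpgp
Hunk 2: at line 3 remove [uzwqp,qmr,pgjc] add [fuha,xrf,ryaiq] -> 11 lines: kmsg cbsr uxpbl arlxa fuha xrf ryaiq eppv ktk mdw mfpgp
Hunk 3: at line 5 remove [ryaiq] add [dyklz] -> 11 lines: kmsg cbsr uxpbl arlxa fuha xrf dyklz eppv ktk mdw mfpgp
Hunk 4: at line 1 remove [cbsr,uxpbl] add [iszei,viin] -> 11 lines: kmsg iszei viin arlxa fuha xrf dyklz eppv ktk mdw mfpgp
Hunk 5: at line 5 remove [xrf,dyklz,eppv] add [hugt,cxyzq] -> 10 lines: kmsg iszei viin arlxa fuha hugt cxyzq ktk mdw mfpgp
Hunk 6: at line 2 remove [viin] add [eusio,hch,afdff] -> 12 lines: kmsg iszei eusio hch afdff arlxa fuha hugt cxyzq ktk mdw mfpgp
Final line 9: cxyzq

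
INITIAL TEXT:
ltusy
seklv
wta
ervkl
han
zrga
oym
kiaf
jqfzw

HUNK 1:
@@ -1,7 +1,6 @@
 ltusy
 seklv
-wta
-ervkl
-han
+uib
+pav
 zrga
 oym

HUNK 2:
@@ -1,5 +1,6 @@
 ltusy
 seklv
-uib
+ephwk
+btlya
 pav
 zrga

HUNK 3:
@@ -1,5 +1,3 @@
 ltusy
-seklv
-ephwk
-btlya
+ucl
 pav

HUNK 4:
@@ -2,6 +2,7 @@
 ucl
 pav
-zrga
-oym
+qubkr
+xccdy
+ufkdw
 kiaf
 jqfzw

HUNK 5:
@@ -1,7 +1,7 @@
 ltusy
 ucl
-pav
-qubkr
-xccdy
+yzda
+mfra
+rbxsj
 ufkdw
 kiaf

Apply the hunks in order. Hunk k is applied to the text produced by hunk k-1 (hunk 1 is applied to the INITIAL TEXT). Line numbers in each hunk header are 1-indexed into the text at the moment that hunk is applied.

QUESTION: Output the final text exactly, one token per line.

Answer: ltusy
ucl
yzda
mfra
rbxsj
ufkdw
kiaf
jqfzw

Derivation:
Hunk 1: at line 1 remove [wta,ervkl,han] add [uib,pav] -> 8 lines: ltusy seklv uib pav zrga oym kiaf jqfzw
Hunk 2: at line 1 remove [uib] add [ephwk,btlya] -> 9 lines: ltusy seklv ephwk btlya pav zrga oym kiaf jqfzw
Hunk 3: at line 1 remove [seklv,ephwk,btlya] add [ucl] -> 7 lines: ltusy ucl pav zrga oym kiaf jqfzw
Hunk 4: at line 2 remove [zrga,oym] add [qubkr,xccdy,ufkdw] -> 8 lines: ltusy ucl pav qubkr xccdy ufkdw kiaf jqfzw
Hunk 5: at line 1 remove [pav,qubkr,xccdy] add [yzda,mfra,rbxsj] -> 8 lines: ltusy ucl yzda mfra rbxsj ufkdw kiaf jqfzw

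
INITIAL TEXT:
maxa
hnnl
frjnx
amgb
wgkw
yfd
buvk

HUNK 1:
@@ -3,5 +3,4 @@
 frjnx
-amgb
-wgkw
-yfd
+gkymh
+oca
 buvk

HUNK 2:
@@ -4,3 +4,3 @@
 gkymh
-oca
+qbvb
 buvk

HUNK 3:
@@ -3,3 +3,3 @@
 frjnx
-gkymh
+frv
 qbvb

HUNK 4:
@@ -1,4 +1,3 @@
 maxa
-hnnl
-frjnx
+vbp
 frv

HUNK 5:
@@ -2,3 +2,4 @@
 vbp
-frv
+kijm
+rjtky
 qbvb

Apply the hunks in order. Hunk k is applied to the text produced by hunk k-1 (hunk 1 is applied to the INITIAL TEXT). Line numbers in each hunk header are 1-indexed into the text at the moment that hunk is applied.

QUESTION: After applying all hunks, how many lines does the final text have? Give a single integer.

Answer: 6

Derivation:
Hunk 1: at line 3 remove [amgb,wgkw,yfd] add [gkymh,oca] -> 6 lines: maxa hnnl frjnx gkymh oca buvk
Hunk 2: at line 4 remove [oca] add [qbvb] -> 6 lines: maxa hnnl frjnx gkymh qbvb buvk
Hunk 3: at line 3 remove [gkymh] add [frv] -> 6 lines: maxa hnnl frjnx frv qbvb buvk
Hunk 4: at line 1 remove [hnnl,frjnx] add [vbp] -> 5 lines: maxa vbp frv qbvb buvk
Hunk 5: at line 2 remove [frv] add [kijm,rjtky] -> 6 lines: maxa vbp kijm rjtky qbvb buvk
Final line count: 6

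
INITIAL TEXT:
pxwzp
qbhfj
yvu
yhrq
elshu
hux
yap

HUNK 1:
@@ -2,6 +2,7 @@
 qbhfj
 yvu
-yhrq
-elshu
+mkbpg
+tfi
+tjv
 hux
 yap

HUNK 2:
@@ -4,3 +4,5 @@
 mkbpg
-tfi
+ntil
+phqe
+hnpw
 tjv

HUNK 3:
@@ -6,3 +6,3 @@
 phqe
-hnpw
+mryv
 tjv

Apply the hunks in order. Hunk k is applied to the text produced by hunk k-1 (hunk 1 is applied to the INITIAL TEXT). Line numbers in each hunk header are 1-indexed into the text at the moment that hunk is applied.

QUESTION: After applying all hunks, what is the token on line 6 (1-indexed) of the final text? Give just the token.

Hunk 1: at line 2 remove [yhrq,elshu] add [mkbpg,tfi,tjv] -> 8 lines: pxwzp qbhfj yvu mkbpg tfi tjv hux yap
Hunk 2: at line 4 remove [tfi] add [ntil,phqe,hnpw] -> 10 lines: pxwzp qbhfj yvu mkbpg ntil phqe hnpw tjv hux yap
Hunk 3: at line 6 remove [hnpw] add [mryv] -> 10 lines: pxwzp qbhfj yvu mkbpg ntil phqe mryv tjv hux yap
Final line 6: phqe

Answer: phqe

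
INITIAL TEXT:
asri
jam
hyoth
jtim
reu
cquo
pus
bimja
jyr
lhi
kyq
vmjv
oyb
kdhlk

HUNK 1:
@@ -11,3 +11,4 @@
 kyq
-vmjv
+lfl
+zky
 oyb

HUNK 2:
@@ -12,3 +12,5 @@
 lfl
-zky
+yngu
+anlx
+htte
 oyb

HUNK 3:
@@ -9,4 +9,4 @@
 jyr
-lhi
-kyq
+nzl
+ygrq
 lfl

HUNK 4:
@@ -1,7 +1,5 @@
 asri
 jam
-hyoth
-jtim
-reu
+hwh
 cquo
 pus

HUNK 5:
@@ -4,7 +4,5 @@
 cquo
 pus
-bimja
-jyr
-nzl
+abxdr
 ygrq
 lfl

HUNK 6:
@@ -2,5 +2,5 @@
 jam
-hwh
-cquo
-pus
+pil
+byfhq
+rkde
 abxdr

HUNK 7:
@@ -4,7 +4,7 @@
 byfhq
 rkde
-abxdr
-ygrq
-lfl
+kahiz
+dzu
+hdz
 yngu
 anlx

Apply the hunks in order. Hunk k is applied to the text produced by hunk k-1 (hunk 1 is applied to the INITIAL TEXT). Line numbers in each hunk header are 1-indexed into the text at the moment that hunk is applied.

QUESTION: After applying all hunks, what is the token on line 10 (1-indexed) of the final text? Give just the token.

Hunk 1: at line 11 remove [vmjv] add [lfl,zky] -> 15 lines: asri jam hyoth jtim reu cquo pus bimja jyr lhi kyq lfl zky oyb kdhlk
Hunk 2: at line 12 remove [zky] add [yngu,anlx,htte] -> 17 lines: asri jam hyoth jtim reu cquo pus bimja jyr lhi kyq lfl yngu anlx htte oyb kdhlk
Hunk 3: at line 9 remove [lhi,kyq] add [nzl,ygrq] -> 17 lines: asri jam hyoth jtim reu cquo pus bimja jyr nzl ygrq lfl yngu anlx htte oyb kdhlk
Hunk 4: at line 1 remove [hyoth,jtim,reu] add [hwh] -> 15 lines: asri jam hwh cquo pus bimja jyr nzl ygrq lfl yngu anlx htte oyb kdhlk
Hunk 5: at line 4 remove [bimja,jyr,nzl] add [abxdr] -> 13 lines: asri jam hwh cquo pus abxdr ygrq lfl yngu anlx htte oyb kdhlk
Hunk 6: at line 2 remove [hwh,cquo,pus] add [pil,byfhq,rkde] -> 13 lines: asri jam pil byfhq rkde abxdr ygrq lfl yngu anlx htte oyb kdhlk
Hunk 7: at line 4 remove [abxdr,ygrq,lfl] add [kahiz,dzu,hdz] -> 13 lines: asri jam pil byfhq rkde kahiz dzu hdz yngu anlx htte oyb kdhlk
Final line 10: anlx

Answer: anlx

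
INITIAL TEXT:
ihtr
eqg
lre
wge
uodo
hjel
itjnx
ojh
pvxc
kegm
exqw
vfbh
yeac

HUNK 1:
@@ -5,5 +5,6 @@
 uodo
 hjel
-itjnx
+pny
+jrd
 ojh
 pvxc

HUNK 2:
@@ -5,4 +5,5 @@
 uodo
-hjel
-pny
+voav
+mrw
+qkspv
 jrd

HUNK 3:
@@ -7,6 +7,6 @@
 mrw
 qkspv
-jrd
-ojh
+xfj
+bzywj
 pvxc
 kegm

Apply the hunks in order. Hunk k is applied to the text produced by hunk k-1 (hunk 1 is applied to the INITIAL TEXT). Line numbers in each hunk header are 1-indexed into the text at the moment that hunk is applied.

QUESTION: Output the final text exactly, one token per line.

Answer: ihtr
eqg
lre
wge
uodo
voav
mrw
qkspv
xfj
bzywj
pvxc
kegm
exqw
vfbh
yeac

Derivation:
Hunk 1: at line 5 remove [itjnx] add [pny,jrd] -> 14 lines: ihtr eqg lre wge uodo hjel pny jrd ojh pvxc kegm exqw vfbh yeac
Hunk 2: at line 5 remove [hjel,pny] add [voav,mrw,qkspv] -> 15 lines: ihtr eqg lre wge uodo voav mrw qkspv jrd ojh pvxc kegm exqw vfbh yeac
Hunk 3: at line 7 remove [jrd,ojh] add [xfj,bzywj] -> 15 lines: ihtr eqg lre wge uodo voav mrw qkspv xfj bzywj pvxc kegm exqw vfbh yeac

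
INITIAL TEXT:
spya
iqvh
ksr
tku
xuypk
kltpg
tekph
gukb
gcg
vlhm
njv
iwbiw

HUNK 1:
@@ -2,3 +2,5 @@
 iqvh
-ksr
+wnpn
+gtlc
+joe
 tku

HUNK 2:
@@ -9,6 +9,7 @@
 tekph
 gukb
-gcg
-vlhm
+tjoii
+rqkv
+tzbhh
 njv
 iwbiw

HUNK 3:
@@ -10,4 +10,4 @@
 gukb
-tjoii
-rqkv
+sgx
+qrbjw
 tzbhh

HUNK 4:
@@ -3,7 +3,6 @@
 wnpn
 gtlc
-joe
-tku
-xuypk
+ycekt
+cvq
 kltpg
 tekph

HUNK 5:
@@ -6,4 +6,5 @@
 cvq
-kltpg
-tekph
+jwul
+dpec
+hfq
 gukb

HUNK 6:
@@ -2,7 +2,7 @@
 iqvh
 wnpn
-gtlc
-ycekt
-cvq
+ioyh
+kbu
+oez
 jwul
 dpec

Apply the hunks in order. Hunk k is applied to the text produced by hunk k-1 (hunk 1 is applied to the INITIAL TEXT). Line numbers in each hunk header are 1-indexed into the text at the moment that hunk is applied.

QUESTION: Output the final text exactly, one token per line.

Answer: spya
iqvh
wnpn
ioyh
kbu
oez
jwul
dpec
hfq
gukb
sgx
qrbjw
tzbhh
njv
iwbiw

Derivation:
Hunk 1: at line 2 remove [ksr] add [wnpn,gtlc,joe] -> 14 lines: spya iqvh wnpn gtlc joe tku xuypk kltpg tekph gukb gcg vlhm njv iwbiw
Hunk 2: at line 9 remove [gcg,vlhm] add [tjoii,rqkv,tzbhh] -> 15 lines: spya iqvh wnpn gtlc joe tku xuypk kltpg tekph gukb tjoii rqkv tzbhh njv iwbiw
Hunk 3: at line 10 remove [tjoii,rqkv] add [sgx,qrbjw] -> 15 lines: spya iqvh wnpn gtlc joe tku xuypk kltpg tekph gukb sgx qrbjw tzbhh njv iwbiw
Hunk 4: at line 3 remove [joe,tku,xuypk] add [ycekt,cvq] -> 14 lines: spya iqvh wnpn gtlc ycekt cvq kltpg tekph gukb sgx qrbjw tzbhh njv iwbiw
Hunk 5: at line 6 remove [kltpg,tekph] add [jwul,dpec,hfq] -> 15 lines: spya iqvh wnpn gtlc ycekt cvq jwul dpec hfq gukb sgx qrbjw tzbhh njv iwbiw
Hunk 6: at line 2 remove [gtlc,ycekt,cvq] add [ioyh,kbu,oez] -> 15 lines: spya iqvh wnpn ioyh kbu oez jwul dpec hfq gukb sgx qrbjw tzbhh njv iwbiw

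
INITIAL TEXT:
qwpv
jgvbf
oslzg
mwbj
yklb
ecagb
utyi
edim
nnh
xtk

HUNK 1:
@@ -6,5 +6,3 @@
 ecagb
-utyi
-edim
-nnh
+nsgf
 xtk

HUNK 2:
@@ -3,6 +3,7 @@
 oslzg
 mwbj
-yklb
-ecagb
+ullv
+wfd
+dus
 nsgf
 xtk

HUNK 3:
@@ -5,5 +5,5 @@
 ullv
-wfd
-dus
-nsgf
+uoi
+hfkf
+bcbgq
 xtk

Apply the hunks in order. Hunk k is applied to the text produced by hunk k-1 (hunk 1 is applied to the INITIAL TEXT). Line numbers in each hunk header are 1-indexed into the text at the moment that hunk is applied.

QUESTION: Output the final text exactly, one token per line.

Answer: qwpv
jgvbf
oslzg
mwbj
ullv
uoi
hfkf
bcbgq
xtk

Derivation:
Hunk 1: at line 6 remove [utyi,edim,nnh] add [nsgf] -> 8 lines: qwpv jgvbf oslzg mwbj yklb ecagb nsgf xtk
Hunk 2: at line 3 remove [yklb,ecagb] add [ullv,wfd,dus] -> 9 lines: qwpv jgvbf oslzg mwbj ullv wfd dus nsgf xtk
Hunk 3: at line 5 remove [wfd,dus,nsgf] add [uoi,hfkf,bcbgq] -> 9 lines: qwpv jgvbf oslzg mwbj ullv uoi hfkf bcbgq xtk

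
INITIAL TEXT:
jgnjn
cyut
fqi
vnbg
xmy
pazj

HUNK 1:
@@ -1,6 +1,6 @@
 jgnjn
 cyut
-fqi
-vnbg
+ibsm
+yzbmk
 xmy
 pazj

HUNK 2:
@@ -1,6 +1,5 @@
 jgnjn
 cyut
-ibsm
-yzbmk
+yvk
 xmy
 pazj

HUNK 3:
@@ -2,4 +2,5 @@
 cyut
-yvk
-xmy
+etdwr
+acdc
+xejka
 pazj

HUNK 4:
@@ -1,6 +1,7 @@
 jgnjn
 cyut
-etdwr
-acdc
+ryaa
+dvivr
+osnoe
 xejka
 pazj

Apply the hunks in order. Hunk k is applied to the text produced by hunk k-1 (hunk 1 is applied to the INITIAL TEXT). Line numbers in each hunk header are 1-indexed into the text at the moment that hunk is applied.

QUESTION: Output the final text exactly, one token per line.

Answer: jgnjn
cyut
ryaa
dvivr
osnoe
xejka
pazj

Derivation:
Hunk 1: at line 1 remove [fqi,vnbg] add [ibsm,yzbmk] -> 6 lines: jgnjn cyut ibsm yzbmk xmy pazj
Hunk 2: at line 1 remove [ibsm,yzbmk] add [yvk] -> 5 lines: jgnjn cyut yvk xmy pazj
Hunk 3: at line 2 remove [yvk,xmy] add [etdwr,acdc,xejka] -> 6 lines: jgnjn cyut etdwr acdc xejka pazj
Hunk 4: at line 1 remove [etdwr,acdc] add [ryaa,dvivr,osnoe] -> 7 lines: jgnjn cyut ryaa dvivr osnoe xejka pazj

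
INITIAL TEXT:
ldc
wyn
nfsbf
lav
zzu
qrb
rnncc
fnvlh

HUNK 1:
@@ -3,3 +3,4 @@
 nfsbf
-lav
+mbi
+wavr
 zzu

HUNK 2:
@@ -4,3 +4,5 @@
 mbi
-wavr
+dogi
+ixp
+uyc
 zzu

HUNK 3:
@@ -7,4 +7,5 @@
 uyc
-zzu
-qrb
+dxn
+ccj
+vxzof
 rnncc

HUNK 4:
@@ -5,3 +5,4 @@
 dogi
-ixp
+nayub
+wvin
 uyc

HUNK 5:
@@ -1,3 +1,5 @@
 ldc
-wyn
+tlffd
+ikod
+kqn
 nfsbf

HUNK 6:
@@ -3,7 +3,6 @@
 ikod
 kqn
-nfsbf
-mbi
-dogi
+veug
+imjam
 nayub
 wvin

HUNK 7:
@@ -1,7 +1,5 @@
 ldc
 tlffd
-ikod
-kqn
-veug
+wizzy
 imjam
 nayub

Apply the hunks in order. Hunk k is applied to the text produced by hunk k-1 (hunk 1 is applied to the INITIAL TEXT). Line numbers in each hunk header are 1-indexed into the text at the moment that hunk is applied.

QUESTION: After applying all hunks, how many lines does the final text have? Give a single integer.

Answer: 12

Derivation:
Hunk 1: at line 3 remove [lav] add [mbi,wavr] -> 9 lines: ldc wyn nfsbf mbi wavr zzu qrb rnncc fnvlh
Hunk 2: at line 4 remove [wavr] add [dogi,ixp,uyc] -> 11 lines: ldc wyn nfsbf mbi dogi ixp uyc zzu qrb rnncc fnvlh
Hunk 3: at line 7 remove [zzu,qrb] add [dxn,ccj,vxzof] -> 12 lines: ldc wyn nfsbf mbi dogi ixp uyc dxn ccj vxzof rnncc fnvlh
Hunk 4: at line 5 remove [ixp] add [nayub,wvin] -> 13 lines: ldc wyn nfsbf mbi dogi nayub wvin uyc dxn ccj vxzof rnncc fnvlh
Hunk 5: at line 1 remove [wyn] add [tlffd,ikod,kqn] -> 15 lines: ldc tlffd ikod kqn nfsbf mbi dogi nayub wvin uyc dxn ccj vxzof rnncc fnvlh
Hunk 6: at line 3 remove [nfsbf,mbi,dogi] add [veug,imjam] -> 14 lines: ldc tlffd ikod kqn veug imjam nayub wvin uyc dxn ccj vxzof rnncc fnvlh
Hunk 7: at line 1 remove [ikod,kqn,veug] add [wizzy] -> 12 lines: ldc tlffd wizzy imjam nayub wvin uyc dxn ccj vxzof rnncc fnvlh
Final line count: 12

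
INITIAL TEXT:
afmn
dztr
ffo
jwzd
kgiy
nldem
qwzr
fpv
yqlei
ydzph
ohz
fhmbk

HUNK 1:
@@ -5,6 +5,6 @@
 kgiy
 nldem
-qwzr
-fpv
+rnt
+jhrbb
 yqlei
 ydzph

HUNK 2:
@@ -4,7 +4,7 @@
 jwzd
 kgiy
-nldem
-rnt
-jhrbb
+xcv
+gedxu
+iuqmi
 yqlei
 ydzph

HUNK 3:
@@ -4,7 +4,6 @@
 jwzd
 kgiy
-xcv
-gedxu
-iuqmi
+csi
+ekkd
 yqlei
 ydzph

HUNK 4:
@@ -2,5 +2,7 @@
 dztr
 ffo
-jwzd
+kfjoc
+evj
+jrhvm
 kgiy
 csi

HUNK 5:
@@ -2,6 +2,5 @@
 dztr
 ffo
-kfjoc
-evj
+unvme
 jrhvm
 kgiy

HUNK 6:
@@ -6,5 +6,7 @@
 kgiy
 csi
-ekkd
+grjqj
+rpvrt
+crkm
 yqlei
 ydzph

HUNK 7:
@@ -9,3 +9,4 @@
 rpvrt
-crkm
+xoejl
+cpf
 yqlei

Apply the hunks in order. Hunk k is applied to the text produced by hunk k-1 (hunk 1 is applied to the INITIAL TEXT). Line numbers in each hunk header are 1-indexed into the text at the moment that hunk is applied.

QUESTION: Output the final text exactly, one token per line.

Answer: afmn
dztr
ffo
unvme
jrhvm
kgiy
csi
grjqj
rpvrt
xoejl
cpf
yqlei
ydzph
ohz
fhmbk

Derivation:
Hunk 1: at line 5 remove [qwzr,fpv] add [rnt,jhrbb] -> 12 lines: afmn dztr ffo jwzd kgiy nldem rnt jhrbb yqlei ydzph ohz fhmbk
Hunk 2: at line 4 remove [nldem,rnt,jhrbb] add [xcv,gedxu,iuqmi] -> 12 lines: afmn dztr ffo jwzd kgiy xcv gedxu iuqmi yqlei ydzph ohz fhmbk
Hunk 3: at line 4 remove [xcv,gedxu,iuqmi] add [csi,ekkd] -> 11 lines: afmn dztr ffo jwzd kgiy csi ekkd yqlei ydzph ohz fhmbk
Hunk 4: at line 2 remove [jwzd] add [kfjoc,evj,jrhvm] -> 13 lines: afmn dztr ffo kfjoc evj jrhvm kgiy csi ekkd yqlei ydzph ohz fhmbk
Hunk 5: at line 2 remove [kfjoc,evj] add [unvme] -> 12 lines: afmn dztr ffo unvme jrhvm kgiy csi ekkd yqlei ydzph ohz fhmbk
Hunk 6: at line 6 remove [ekkd] add [grjqj,rpvrt,crkm] -> 14 lines: afmn dztr ffo unvme jrhvm kgiy csi grjqj rpvrt crkm yqlei ydzph ohz fhmbk
Hunk 7: at line 9 remove [crkm] add [xoejl,cpf] -> 15 lines: afmn dztr ffo unvme jrhvm kgiy csi grjqj rpvrt xoejl cpf yqlei ydzph ohz fhmbk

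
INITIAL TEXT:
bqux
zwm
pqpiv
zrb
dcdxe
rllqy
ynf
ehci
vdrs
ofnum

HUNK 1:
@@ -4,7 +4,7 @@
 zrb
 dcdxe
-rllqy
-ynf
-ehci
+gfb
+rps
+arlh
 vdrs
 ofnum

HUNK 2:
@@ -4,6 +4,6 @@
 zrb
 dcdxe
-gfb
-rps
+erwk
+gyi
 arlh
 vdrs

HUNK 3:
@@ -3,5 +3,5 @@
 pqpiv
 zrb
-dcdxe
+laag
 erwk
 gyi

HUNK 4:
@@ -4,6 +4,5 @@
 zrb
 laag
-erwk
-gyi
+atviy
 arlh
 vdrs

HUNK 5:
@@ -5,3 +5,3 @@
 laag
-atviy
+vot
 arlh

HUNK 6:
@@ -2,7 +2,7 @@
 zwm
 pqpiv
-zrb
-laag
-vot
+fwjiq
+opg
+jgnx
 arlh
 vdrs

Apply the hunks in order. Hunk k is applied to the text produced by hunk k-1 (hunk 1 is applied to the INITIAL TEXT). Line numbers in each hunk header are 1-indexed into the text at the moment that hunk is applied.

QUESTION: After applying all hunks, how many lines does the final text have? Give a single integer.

Hunk 1: at line 4 remove [rllqy,ynf,ehci] add [gfb,rps,arlh] -> 10 lines: bqux zwm pqpiv zrb dcdxe gfb rps arlh vdrs ofnum
Hunk 2: at line 4 remove [gfb,rps] add [erwk,gyi] -> 10 lines: bqux zwm pqpiv zrb dcdxe erwk gyi arlh vdrs ofnum
Hunk 3: at line 3 remove [dcdxe] add [laag] -> 10 lines: bqux zwm pqpiv zrb laag erwk gyi arlh vdrs ofnum
Hunk 4: at line 4 remove [erwk,gyi] add [atviy] -> 9 lines: bqux zwm pqpiv zrb laag atviy arlh vdrs ofnum
Hunk 5: at line 5 remove [atviy] add [vot] -> 9 lines: bqux zwm pqpiv zrb laag vot arlh vdrs ofnum
Hunk 6: at line 2 remove [zrb,laag,vot] add [fwjiq,opg,jgnx] -> 9 lines: bqux zwm pqpiv fwjiq opg jgnx arlh vdrs ofnum
Final line count: 9

Answer: 9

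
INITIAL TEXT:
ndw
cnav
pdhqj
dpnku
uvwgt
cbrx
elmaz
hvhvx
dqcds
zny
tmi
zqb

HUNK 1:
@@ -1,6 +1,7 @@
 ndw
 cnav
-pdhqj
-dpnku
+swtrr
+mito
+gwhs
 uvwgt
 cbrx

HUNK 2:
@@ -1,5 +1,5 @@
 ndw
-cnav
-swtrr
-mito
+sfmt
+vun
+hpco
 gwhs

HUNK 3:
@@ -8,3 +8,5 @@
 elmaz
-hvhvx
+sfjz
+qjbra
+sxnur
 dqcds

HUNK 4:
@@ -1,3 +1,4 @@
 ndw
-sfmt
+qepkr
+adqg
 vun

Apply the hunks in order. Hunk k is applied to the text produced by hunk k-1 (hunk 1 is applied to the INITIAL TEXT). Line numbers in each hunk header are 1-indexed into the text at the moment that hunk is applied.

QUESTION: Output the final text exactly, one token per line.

Answer: ndw
qepkr
adqg
vun
hpco
gwhs
uvwgt
cbrx
elmaz
sfjz
qjbra
sxnur
dqcds
zny
tmi
zqb

Derivation:
Hunk 1: at line 1 remove [pdhqj,dpnku] add [swtrr,mito,gwhs] -> 13 lines: ndw cnav swtrr mito gwhs uvwgt cbrx elmaz hvhvx dqcds zny tmi zqb
Hunk 2: at line 1 remove [cnav,swtrr,mito] add [sfmt,vun,hpco] -> 13 lines: ndw sfmt vun hpco gwhs uvwgt cbrx elmaz hvhvx dqcds zny tmi zqb
Hunk 3: at line 8 remove [hvhvx] add [sfjz,qjbra,sxnur] -> 15 lines: ndw sfmt vun hpco gwhs uvwgt cbrx elmaz sfjz qjbra sxnur dqcds zny tmi zqb
Hunk 4: at line 1 remove [sfmt] add [qepkr,adqg] -> 16 lines: ndw qepkr adqg vun hpco gwhs uvwgt cbrx elmaz sfjz qjbra sxnur dqcds zny tmi zqb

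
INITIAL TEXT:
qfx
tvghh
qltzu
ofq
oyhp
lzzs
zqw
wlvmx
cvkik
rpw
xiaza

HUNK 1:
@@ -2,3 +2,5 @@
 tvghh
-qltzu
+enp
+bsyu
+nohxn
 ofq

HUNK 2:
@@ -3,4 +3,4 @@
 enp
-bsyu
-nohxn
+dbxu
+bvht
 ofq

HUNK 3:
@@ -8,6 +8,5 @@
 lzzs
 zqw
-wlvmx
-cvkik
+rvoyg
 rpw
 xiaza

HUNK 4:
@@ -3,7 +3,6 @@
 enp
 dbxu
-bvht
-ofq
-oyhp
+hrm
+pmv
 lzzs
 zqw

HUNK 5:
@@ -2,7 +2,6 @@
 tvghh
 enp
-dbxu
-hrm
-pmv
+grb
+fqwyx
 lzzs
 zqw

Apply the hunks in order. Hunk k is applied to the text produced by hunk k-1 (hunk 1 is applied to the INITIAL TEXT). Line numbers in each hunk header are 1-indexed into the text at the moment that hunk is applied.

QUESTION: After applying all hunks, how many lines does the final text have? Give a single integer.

Answer: 10

Derivation:
Hunk 1: at line 2 remove [qltzu] add [enp,bsyu,nohxn] -> 13 lines: qfx tvghh enp bsyu nohxn ofq oyhp lzzs zqw wlvmx cvkik rpw xiaza
Hunk 2: at line 3 remove [bsyu,nohxn] add [dbxu,bvht] -> 13 lines: qfx tvghh enp dbxu bvht ofq oyhp lzzs zqw wlvmx cvkik rpw xiaza
Hunk 3: at line 8 remove [wlvmx,cvkik] add [rvoyg] -> 12 lines: qfx tvghh enp dbxu bvht ofq oyhp lzzs zqw rvoyg rpw xiaza
Hunk 4: at line 3 remove [bvht,ofq,oyhp] add [hrm,pmv] -> 11 lines: qfx tvghh enp dbxu hrm pmv lzzs zqw rvoyg rpw xiaza
Hunk 5: at line 2 remove [dbxu,hrm,pmv] add [grb,fqwyx] -> 10 lines: qfx tvghh enp grb fqwyx lzzs zqw rvoyg rpw xiaza
Final line count: 10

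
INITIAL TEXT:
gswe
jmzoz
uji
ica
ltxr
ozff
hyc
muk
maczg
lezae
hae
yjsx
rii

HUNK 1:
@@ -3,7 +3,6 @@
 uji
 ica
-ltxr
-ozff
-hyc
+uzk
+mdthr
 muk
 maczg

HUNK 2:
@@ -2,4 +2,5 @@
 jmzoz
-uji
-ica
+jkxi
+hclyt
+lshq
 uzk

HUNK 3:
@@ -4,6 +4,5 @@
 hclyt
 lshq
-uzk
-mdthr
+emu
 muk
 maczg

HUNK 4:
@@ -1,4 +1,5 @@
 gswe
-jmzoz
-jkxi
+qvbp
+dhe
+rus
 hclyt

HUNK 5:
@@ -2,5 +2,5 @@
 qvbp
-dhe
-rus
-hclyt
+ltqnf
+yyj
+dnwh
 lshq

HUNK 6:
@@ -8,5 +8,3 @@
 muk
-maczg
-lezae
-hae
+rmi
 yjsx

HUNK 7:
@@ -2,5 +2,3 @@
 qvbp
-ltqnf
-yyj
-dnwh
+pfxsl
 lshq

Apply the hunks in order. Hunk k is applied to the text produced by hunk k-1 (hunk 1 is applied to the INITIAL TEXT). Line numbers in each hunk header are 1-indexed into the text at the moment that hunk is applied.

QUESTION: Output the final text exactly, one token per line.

Answer: gswe
qvbp
pfxsl
lshq
emu
muk
rmi
yjsx
rii

Derivation:
Hunk 1: at line 3 remove [ltxr,ozff,hyc] add [uzk,mdthr] -> 12 lines: gswe jmzoz uji ica uzk mdthr muk maczg lezae hae yjsx rii
Hunk 2: at line 2 remove [uji,ica] add [jkxi,hclyt,lshq] -> 13 lines: gswe jmzoz jkxi hclyt lshq uzk mdthr muk maczg lezae hae yjsx rii
Hunk 3: at line 4 remove [uzk,mdthr] add [emu] -> 12 lines: gswe jmzoz jkxi hclyt lshq emu muk maczg lezae hae yjsx rii
Hunk 4: at line 1 remove [jmzoz,jkxi] add [qvbp,dhe,rus] -> 13 lines: gswe qvbp dhe rus hclyt lshq emu muk maczg lezae hae yjsx rii
Hunk 5: at line 2 remove [dhe,rus,hclyt] add [ltqnf,yyj,dnwh] -> 13 lines: gswe qvbp ltqnf yyj dnwh lshq emu muk maczg lezae hae yjsx rii
Hunk 6: at line 8 remove [maczg,lezae,hae] add [rmi] -> 11 lines: gswe qvbp ltqnf yyj dnwh lshq emu muk rmi yjsx rii
Hunk 7: at line 2 remove [ltqnf,yyj,dnwh] add [pfxsl] -> 9 lines: gswe qvbp pfxsl lshq emu muk rmi yjsx rii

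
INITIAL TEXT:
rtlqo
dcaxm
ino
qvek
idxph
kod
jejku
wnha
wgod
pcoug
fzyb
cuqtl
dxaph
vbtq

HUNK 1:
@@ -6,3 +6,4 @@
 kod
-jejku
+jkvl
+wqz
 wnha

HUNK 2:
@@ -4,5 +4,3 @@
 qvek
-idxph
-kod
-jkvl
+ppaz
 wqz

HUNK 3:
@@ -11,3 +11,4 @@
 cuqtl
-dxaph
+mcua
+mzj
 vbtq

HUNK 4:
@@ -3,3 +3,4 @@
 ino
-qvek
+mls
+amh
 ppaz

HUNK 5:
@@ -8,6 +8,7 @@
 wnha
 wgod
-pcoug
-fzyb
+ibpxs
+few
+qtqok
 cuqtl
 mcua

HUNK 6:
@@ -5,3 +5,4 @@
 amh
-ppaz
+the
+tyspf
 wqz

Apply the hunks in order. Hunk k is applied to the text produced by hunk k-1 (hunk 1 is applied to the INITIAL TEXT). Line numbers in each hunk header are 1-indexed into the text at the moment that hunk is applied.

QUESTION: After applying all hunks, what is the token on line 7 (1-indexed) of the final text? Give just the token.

Hunk 1: at line 6 remove [jejku] add [jkvl,wqz] -> 15 lines: rtlqo dcaxm ino qvek idxph kod jkvl wqz wnha wgod pcoug fzyb cuqtl dxaph vbtq
Hunk 2: at line 4 remove [idxph,kod,jkvl] add [ppaz] -> 13 lines: rtlqo dcaxm ino qvek ppaz wqz wnha wgod pcoug fzyb cuqtl dxaph vbtq
Hunk 3: at line 11 remove [dxaph] add [mcua,mzj] -> 14 lines: rtlqo dcaxm ino qvek ppaz wqz wnha wgod pcoug fzyb cuqtl mcua mzj vbtq
Hunk 4: at line 3 remove [qvek] add [mls,amh] -> 15 lines: rtlqo dcaxm ino mls amh ppaz wqz wnha wgod pcoug fzyb cuqtl mcua mzj vbtq
Hunk 5: at line 8 remove [pcoug,fzyb] add [ibpxs,few,qtqok] -> 16 lines: rtlqo dcaxm ino mls amh ppaz wqz wnha wgod ibpxs few qtqok cuqtl mcua mzj vbtq
Hunk 6: at line 5 remove [ppaz] add [the,tyspf] -> 17 lines: rtlqo dcaxm ino mls amh the tyspf wqz wnha wgod ibpxs few qtqok cuqtl mcua mzj vbtq
Final line 7: tyspf

Answer: tyspf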